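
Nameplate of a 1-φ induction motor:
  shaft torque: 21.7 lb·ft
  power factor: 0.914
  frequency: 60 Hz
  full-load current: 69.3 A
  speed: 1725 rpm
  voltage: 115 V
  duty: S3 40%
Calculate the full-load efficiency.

τ = 21.7 lb·ft × 1.356 = 29.43 N·m
ω = 2π × 1725/60 = 180.6 rad/s; P_out = τω = 29.43 × 180.6 = 5315 W
P_in = V·I·cosφ = 115 × 69.3 × 0.914 = 7284 W
η = P_out / P_in = 5315 / 7284 = 0.730 = 73.0%

73.0 %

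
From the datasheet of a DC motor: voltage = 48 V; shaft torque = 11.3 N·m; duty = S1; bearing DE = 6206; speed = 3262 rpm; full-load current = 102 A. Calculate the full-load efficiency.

78.8 %

ω = 2π × 3262/60 = 341.6 rad/s; P_out = τω = 11.3 × 341.6 = 3860 W
P_in = V·I = 48 × 102 = 4896 W
η = P_out / P_in = 3860 / 4896 = 0.788 = 78.8%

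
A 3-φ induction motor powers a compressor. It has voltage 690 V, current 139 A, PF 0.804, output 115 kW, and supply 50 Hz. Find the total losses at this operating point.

P_in = √3·V·I·cosφ = 1.732×690×139×0.804 = 133557 W
P_out = 115000 W
Losses = P_in − P_out = 133557 − 115000 = 18557 W

18.6 kW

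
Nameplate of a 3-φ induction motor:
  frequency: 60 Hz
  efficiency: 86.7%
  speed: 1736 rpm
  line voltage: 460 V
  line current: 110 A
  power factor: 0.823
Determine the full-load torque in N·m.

344 N·m

P_in = √3·V·I·cosφ = 1.732 × 460 × 110 × 0.823 = 72127 W
P_out = η·P_in = 0.867 × 72127 = 62534 W
n = 1736 rpm
ω = 2π×1736/60 = 181.8 rad/s
τ = P_out/ω = 62534/181.8 = 344 N·m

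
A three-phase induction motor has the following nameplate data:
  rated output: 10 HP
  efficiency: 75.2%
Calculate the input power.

P_out = 10 × 746 = 7460 W
P_in = P_out/η = 7460/0.752 = 9920 W = 9.92 kW

9.92 kW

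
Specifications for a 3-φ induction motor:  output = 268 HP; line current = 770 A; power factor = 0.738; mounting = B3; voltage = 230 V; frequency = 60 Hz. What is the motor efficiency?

88.3 %

P_out = 268 × 746 = 199928 W
P_in = √3·V_L·I_L·cosφ = 1.732 × 230 × 770 × 0.738 = 226372 W
η = P_out / P_in = 199928 / 226372 = 0.883 = 88.3%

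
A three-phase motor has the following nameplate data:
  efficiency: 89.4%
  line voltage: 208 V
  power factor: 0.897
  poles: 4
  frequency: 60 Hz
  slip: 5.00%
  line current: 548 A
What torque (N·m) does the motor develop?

P_in = √3·V·I·cosφ = 1.732 × 208 × 548 × 0.897 = 177086 W
P_out = η·P_in = 0.894 × 177086 = 158315 W
n_s = 120×60/4 = 1800 rpm; n = 1800×(1−0.05) = 1710 rpm
ω = 2π×1710/60 = 179.1 rad/s
τ = P_out/ω = 158315/179.1 = 884 N·m

884 N·m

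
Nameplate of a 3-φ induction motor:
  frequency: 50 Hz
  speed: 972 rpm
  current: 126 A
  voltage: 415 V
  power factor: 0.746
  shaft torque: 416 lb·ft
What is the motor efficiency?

τ = 416 lb·ft × 1.356 = 564.1 N·m
ω = 2π × 972/60 = 101.8 rad/s; P_out = τω = 564.1 × 101.8 = 57425 W
P_in = √3·V_L·I_L·cosφ = 1.732 × 415 × 126 × 0.746 = 67562 W
η = P_out / P_in = 57425 / 67562 = 0.850 = 85.0%

85.0 %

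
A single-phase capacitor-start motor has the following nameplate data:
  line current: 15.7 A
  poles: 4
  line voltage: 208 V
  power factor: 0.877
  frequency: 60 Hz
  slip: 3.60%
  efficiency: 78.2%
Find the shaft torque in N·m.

12.3 N·m

P_in = V·I·cosφ = 208 × 15.7 × 0.877 = 2864 W
P_out = η·P_in = 0.782 × 2864 = 2240 W
n_s = 120×60/4 = 1800 rpm; n = 1800×(1−0.036) = 1735 rpm
ω = 2π×1735/60 = 181.7 rad/s
τ = P_out/ω = 2240/181.7 = 12.3 N·m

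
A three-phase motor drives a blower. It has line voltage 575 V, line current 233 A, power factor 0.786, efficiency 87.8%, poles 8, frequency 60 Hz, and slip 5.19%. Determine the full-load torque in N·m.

1790 N·m

P_in = √3·V·I·cosφ = 1.732 × 575 × 233 × 0.786 = 182387 W
P_out = η·P_in = 0.878 × 182387 = 160136 W
n_s = 120×60/8 = 900 rpm; n = 900×(1−0.0519) = 853 rpm
ω = 2π×853/60 = 89.33 rad/s
τ = P_out/ω = 160136/89.33 = 1790 N·m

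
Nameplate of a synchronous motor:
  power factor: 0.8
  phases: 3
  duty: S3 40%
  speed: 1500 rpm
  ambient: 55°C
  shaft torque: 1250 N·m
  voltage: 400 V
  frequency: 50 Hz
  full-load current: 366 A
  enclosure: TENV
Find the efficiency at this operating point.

ω = 2π × 1500/60 = 157.1 rad/s; P_out = τω = 1250 × 157.1 = 196375 W
P_in = √3·V_L·I_L·cosφ = 1.732 × 400 × 366 × 0.8 = 202852 W
η = P_out / P_in = 196375 / 202852 = 0.968 = 96.8%

96.8 %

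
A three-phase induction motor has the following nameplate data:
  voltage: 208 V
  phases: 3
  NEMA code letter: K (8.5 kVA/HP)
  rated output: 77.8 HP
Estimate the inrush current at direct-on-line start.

S_LR = 8.5 × 77.8 = 661.3 kVA
I_LR = S_LR/(√3·V_L) = 661300/(1.732×208) = 1840 A

1840 A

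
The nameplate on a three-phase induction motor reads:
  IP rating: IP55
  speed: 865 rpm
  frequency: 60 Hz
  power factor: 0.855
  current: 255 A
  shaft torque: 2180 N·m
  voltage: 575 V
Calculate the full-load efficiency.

90.9 %

ω = 2π × 865/60 = 90.58 rad/s; P_out = τω = 2180 × 90.58 = 197464 W
P_in = √3·V_L·I_L·cosφ = 1.732 × 575 × 255 × 0.855 = 217131 W
η = P_out / P_in = 197464 / 217131 = 0.909 = 90.9%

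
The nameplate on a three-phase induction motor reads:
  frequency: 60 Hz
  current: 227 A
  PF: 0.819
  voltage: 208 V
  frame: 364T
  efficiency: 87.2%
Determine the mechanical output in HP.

78.3 HP

P_in = √3·V·I·cosφ = 1.732 × 208 × 227 × 0.819 = 66976 W
P_out = η·P_in = 0.872 × 66976 = 58403 W
= 58403/746 = 78.3 HP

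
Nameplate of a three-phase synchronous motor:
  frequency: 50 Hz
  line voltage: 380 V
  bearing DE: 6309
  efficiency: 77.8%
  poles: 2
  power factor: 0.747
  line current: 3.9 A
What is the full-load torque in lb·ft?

3.5 lb·ft

P_in = √3·V·I·cosφ = 1.732 × 380 × 3.9 × 0.747 = 1917 W
P_out = η·P_in = 0.778 × 1917 = 1491 W
n = n_s = 120×50/2 = 3000 rpm (synchronous)
ω = 2π×3000/60 = 314.2 rad/s
τ = P_out/ω = 1491/314.2 = 4.745 N·m
In lb·ft: 4.745/1.356 = 3.5 lb·ft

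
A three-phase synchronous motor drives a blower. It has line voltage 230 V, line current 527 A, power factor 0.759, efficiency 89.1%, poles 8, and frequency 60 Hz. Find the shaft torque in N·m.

1510 N·m

P_in = √3·V·I·cosφ = 1.732 × 230 × 527 × 0.759 = 159341 W
P_out = η·P_in = 0.891 × 159341 = 141973 W
n = n_s = 120×60/8 = 900 rpm (synchronous)
ω = 2π×900/60 = 94.25 rad/s
τ = P_out/ω = 141973/94.25 = 1510 N·m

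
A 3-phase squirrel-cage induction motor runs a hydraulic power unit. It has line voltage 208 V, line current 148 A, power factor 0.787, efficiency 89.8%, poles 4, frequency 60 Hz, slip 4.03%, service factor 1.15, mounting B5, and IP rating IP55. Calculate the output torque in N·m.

P_in = √3·V·I·cosφ = 1.732 × 208 × 148 × 0.787 = 41961 W
P_out = η·P_in = 0.898 × 41961 = 37681 W
n_s = 120×60/4 = 1800 rpm; n = 1800×(1−0.0403) = 1727 rpm
ω = 2π×1727/60 = 180.9 rad/s
τ = P_out/ω = 37681/180.9 = 208 N·m

208 N·m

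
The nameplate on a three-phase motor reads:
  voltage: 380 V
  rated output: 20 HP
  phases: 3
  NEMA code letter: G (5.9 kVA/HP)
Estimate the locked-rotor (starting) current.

179 A

S_LR = 5.9 × 20 = 118 kVA
I_LR = S_LR/(√3·V_L) = 118000/(1.732×380) = 179 A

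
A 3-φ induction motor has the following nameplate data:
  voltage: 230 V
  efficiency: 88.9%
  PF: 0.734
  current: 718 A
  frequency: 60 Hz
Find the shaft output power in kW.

P_in = √3·V·I·cosφ = 1.732 × 230 × 718 × 0.734 = 209941 W
P_out = η·P_in = 0.889 × 209941 = 186638 W

187 kW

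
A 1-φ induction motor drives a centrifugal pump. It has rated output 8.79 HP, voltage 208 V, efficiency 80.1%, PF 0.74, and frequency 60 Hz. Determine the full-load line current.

P_out = 8.79 × 746 = 6557 W
P_in = P_out / η = 6557 / 0.801 = 8186 W
I = P_in / (V·cosφ) = 8186 / (208 × 0.74) = 53.2 A

53.2 A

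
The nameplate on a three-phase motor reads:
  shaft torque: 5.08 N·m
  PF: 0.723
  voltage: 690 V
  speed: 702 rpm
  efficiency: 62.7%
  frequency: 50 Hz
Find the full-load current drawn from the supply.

0.689 A

ω = 2π×702/60 = 73.51 rad/s; P_out = τω = 5.08 × 73.51 = 373 W
P_in = P_out / η = 373 / 0.627 = 595 W
I_L = P_in / (√3·V_L·cosφ) = 595 / (1.732 × 690 × 0.723) = 0.689 A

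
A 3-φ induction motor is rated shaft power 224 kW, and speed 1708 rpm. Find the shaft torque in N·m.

ω = 2π × 1708/60 = 178.9 rad/s
τ = P/ω = 224000/178.9 = 1250 N·m

1250 N·m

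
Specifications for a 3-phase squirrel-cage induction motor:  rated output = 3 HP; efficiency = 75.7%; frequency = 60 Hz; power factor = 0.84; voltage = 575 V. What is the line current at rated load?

P_out = 3 × 746 = 2238 W
P_in = P_out / η = 2238 / 0.757 = 2956 W
I_L = P_in / (√3·V_L·cosφ) = 2956 / (1.732 × 575 × 0.84) = 3.53 A

3.53 A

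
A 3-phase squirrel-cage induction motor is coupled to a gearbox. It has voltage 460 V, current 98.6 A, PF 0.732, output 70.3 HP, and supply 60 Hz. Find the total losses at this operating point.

5060 W

P_in = √3·V·I·cosφ = 1.732×460×98.6×0.732 = 57503 W
P_out = 70.3×746 = 52444 W
Losses = P_in − P_out = 57503 − 52444 = 5059 W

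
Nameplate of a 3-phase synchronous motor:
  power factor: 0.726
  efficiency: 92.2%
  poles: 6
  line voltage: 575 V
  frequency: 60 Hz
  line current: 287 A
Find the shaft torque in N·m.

1520 N·m

P_in = √3·V·I·cosφ = 1.732 × 575 × 287 × 0.726 = 207508 W
P_out = η·P_in = 0.922 × 207508 = 191322 W
n = n_s = 120×60/6 = 1200 rpm (synchronous)
ω = 2π×1200/60 = 125.7 rad/s
τ = P_out/ω = 191322/125.7 = 1520 N·m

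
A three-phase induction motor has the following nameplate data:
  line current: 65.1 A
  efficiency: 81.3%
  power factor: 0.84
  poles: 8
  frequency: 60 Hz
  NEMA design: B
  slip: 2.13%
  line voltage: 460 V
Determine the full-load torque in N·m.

P_in = √3·V·I·cosφ = 1.732 × 460 × 65.1 × 0.84 = 43568 W
P_out = η·P_in = 0.813 × 43568 = 35421 W
n_s = 120×60/8 = 900 rpm; n = 900×(1−0.0213) = 881 rpm
ω = 2π×881/60 = 92.26 rad/s
τ = P_out/ω = 35421/92.26 = 384 N·m

384 N·m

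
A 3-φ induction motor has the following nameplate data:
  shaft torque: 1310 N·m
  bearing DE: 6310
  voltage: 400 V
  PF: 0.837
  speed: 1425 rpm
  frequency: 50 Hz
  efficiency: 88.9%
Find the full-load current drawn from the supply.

379 A

ω = 2π×1425/60 = 149.2 rad/s; P_out = τω = 1310 × 149.2 = 195452 W
P_in = P_out / η = 195452 / 0.889 = 219856 W
I_L = P_in / (√3·V_L·cosφ) = 219856 / (1.732 × 400 × 0.837) = 379 A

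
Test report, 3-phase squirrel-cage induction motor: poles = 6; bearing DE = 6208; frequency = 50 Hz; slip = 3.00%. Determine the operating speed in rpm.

970 rpm

n_s = 120f/p = 120×50/6 = 1000 rpm
n = n_s(1 − s) = 1000 × (1 − 0.03) = 970 rpm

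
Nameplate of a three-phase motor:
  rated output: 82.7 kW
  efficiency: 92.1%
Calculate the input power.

89.8 kW

P_out = 82700 W
P_in = P_out/η = 82700/0.921 = 89794 W = 89.8 kW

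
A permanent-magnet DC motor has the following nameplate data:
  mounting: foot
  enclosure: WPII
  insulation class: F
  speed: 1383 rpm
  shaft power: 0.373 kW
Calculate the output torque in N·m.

ω = 2π × 1383/60 = 144.8 rad/s
τ = P/ω = 373/144.8 = 2.58 N·m

2.58 N·m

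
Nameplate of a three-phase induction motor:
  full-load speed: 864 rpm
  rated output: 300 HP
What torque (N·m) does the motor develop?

2470 N·m

P_out = 300 × 746 = 223800 W
ω = 2π × 864/60 = 90.48 rad/s
τ = P_out/ω = 223800/90.48 = 2470 N·m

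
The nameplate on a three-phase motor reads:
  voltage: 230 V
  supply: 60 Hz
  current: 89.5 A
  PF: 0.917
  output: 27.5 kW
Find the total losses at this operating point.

P_in = √3·V·I·cosφ = 1.732×230×89.5×0.917 = 32694 W
P_out = 27500 W
Losses = P_in − P_out = 32694 − 27500 = 5194 W

5.19 kW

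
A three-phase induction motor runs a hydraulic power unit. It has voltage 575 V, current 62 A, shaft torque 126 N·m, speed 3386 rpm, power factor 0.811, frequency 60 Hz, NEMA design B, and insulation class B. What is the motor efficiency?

ω = 2π × 3386/60 = 354.6 rad/s; P_out = τω = 126 × 354.6 = 44680 W
P_in = √3·V_L·I_L·cosφ = 1.732 × 575 × 62 × 0.811 = 50076 W
η = P_out / P_in = 44680 / 50076 = 0.892 = 89.2%

89.2 %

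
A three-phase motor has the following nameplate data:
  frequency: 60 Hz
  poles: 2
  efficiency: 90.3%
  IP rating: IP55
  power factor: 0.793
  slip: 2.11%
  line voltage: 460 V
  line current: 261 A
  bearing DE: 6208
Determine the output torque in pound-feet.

298 lb·ft

P_in = √3·V·I·cosφ = 1.732 × 460 × 261 × 0.793 = 164900 W
P_out = η·P_in = 0.903 × 164900 = 148905 W
n_s = 120×60/2 = 3600 rpm; n = 3600×(1−0.0211) = 3524 rpm
ω = 2π×3524/60 = 369 rad/s
τ = P_out/ω = 148905/369 = 403.5 N·m
In lb·ft: 403.5/1.356 = 298 lb·ft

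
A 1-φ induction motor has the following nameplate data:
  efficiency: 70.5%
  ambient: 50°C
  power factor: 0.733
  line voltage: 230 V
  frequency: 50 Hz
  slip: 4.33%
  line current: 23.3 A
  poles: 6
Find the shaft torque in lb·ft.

P_in = V·I·cosφ = 230 × 23.3 × 0.733 = 3928 W
P_out = η·P_in = 0.705 × 3928 = 2769 W
n_s = 120×50/6 = 1000 rpm; n = 1000×(1−0.0433) = 957 rpm
ω = 2π×957/60 = 100.2 rad/s
τ = P_out/ω = 2769/100.2 = 27.63 N·m
In lb·ft: 27.63/1.356 = 20.4 lb·ft

20.4 lb·ft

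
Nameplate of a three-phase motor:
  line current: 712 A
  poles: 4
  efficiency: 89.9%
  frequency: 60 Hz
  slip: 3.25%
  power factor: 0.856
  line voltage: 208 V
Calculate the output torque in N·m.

P_in = √3·V·I·cosφ = 1.732 × 208 × 712 × 0.856 = 219566 W
P_out = η·P_in = 0.899 × 219566 = 197390 W
n_s = 120×60/4 = 1800 rpm; n = 1800×(1−0.0325) = 1742 rpm
ω = 2π×1742/60 = 182.4 rad/s
τ = P_out/ω = 197390/182.4 = 1080 N·m

1080 N·m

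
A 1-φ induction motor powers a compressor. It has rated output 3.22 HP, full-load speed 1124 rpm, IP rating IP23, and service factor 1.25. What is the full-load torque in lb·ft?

P_out = 3.22 × 746 = 2402 W
ω = 2π × 1124/60 = 117.7 rad/s
τ = P_out/ω = 2402/117.7 = 20.41 N·m
In lb·ft: 20.41/1.356 = 15.1 lb·ft

15.1 lb·ft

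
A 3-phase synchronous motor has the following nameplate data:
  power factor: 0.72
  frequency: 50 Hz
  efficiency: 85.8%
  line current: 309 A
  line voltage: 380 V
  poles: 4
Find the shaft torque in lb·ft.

P_in = √3·V·I·cosφ = 1.732 × 380 × 309 × 0.72 = 146427 W
P_out = η·P_in = 0.858 × 146427 = 125634 W
n = n_s = 120×50/4 = 1500 rpm (synchronous)
ω = 2π×1500/60 = 157.1 rad/s
τ = P_out/ω = 125634/157.1 = 799.7 N·m
In lb·ft: 799.7/1.356 = 590 lb·ft

590 lb·ft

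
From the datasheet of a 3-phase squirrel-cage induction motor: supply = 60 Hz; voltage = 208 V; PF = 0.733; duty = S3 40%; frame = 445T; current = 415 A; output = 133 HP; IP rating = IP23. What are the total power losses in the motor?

P_in = √3·V·I·cosφ = 1.732×208×415×0.733 = 109588 W
P_out = 133×746 = 99218 W
Losses = P_in − P_out = 109588 − 99218 = 10370 W

10400 W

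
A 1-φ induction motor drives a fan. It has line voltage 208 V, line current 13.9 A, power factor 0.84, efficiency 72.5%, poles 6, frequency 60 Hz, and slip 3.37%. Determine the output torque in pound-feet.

P_in = V·I·cosφ = 208 × 13.9 × 0.84 = 2429 W
P_out = η·P_in = 0.725 × 2429 = 1761 W
n_s = 120×60/6 = 1200 rpm; n = 1200×(1−0.0337) = 1160 rpm
ω = 2π×1160/60 = 121.5 rad/s
τ = P_out/ω = 1761/121.5 = 14.49 N·m
In lb·ft: 14.49/1.356 = 10.7 lb·ft

10.7 lb·ft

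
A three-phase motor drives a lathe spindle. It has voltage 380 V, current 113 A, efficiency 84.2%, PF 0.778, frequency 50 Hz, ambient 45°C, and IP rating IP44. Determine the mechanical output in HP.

65.3 HP

P_in = √3·V·I·cosφ = 1.732 × 380 × 113 × 0.778 = 57861 W
P_out = η·P_in = 0.842 × 57861 = 48719 W
= 48719/746 = 65.3 HP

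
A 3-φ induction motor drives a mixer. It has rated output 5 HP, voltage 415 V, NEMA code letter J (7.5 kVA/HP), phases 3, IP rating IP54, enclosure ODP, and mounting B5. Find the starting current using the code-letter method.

S_LR = 7.5 × 5 = 37.5 kVA
I_LR = S_LR/(√3·V_L) = 37500/(1.732×415) = 52.2 A

52.2 A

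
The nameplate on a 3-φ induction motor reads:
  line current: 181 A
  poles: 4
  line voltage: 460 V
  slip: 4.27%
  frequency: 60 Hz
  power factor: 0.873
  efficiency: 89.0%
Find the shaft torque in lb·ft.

458 lb·ft

P_in = √3·V·I·cosφ = 1.732 × 460 × 181 × 0.873 = 125892 W
P_out = η·P_in = 0.89 × 125892 = 112044 W
n_s = 120×60/4 = 1800 rpm; n = 1800×(1−0.0427) = 1723 rpm
ω = 2π×1723/60 = 180.4 rad/s
τ = P_out/ω = 112044/180.4 = 621.1 N·m
In lb·ft: 621.1/1.356 = 458 lb·ft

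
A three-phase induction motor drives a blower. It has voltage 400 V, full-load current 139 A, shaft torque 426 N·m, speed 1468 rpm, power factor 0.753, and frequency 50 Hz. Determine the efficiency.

ω = 2π × 1468/60 = 153.7 rad/s; P_out = τω = 426 × 153.7 = 65476 W
P_in = √3·V_L·I_L·cosφ = 1.732 × 400 × 139 × 0.753 = 72513 W
η = P_out / P_in = 65476 / 72513 = 0.903 = 90.3%

90.3 %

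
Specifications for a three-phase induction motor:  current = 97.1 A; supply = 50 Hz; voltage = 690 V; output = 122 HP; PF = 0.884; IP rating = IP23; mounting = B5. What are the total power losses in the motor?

11.6 kW

P_in = √3·V·I·cosφ = 1.732×690×97.1×0.884 = 102581 W
P_out = 122×746 = 91012 W
Losses = P_in − P_out = 102581 − 91012 = 11569 W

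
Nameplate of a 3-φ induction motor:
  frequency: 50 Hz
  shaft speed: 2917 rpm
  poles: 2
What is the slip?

2.77 %

n_s = 120f/p = 120×50/2 = 3000 rpm
s = (n_s − n)/n_s = (3000 − 2917)/3000 = 0.0277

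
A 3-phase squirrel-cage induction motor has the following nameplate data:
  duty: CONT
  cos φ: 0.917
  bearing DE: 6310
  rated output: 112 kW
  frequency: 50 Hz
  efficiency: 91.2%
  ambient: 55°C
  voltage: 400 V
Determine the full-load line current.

193 A

P_out = 112 kW = 112000 W
P_in = P_out / η = 112000 / 0.912 = 122807 W
I_L = P_in / (√3·V_L·cosφ) = 122807 / (1.732 × 400 × 0.917) = 193 A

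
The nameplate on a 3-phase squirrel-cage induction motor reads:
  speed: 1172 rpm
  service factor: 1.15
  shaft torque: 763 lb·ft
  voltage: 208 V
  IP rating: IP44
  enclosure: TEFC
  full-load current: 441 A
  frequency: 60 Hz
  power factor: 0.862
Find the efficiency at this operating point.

τ = 763 lb·ft × 1.356 = 1035 N·m
ω = 2π × 1172/60 = 122.7 rad/s; P_out = τω = 1035 × 122.7 = 126995 W
P_in = √3·V_L·I_L·cosφ = 1.732 × 208 × 441 × 0.862 = 136948 W
η = P_out / P_in = 126995 / 136948 = 0.927 = 92.7%

92.7 %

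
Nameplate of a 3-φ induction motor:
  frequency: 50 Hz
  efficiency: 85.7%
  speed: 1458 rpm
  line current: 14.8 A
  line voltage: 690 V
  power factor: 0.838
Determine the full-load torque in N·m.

P_in = √3·V·I·cosφ = 1.732 × 690 × 14.8 × 0.838 = 14822 W
P_out = η·P_in = 0.857 × 14822 = 12702 W
n = 1458 rpm
ω = 2π×1458/60 = 152.7 rad/s
τ = P_out/ω = 12702/152.7 = 83.2 N·m

83.2 N·m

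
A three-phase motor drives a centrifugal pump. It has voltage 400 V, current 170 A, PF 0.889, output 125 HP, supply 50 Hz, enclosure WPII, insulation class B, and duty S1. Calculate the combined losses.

P_in = √3·V·I·cosφ = 1.732×400×170×0.889 = 104703 W
P_out = 125×746 = 93250 W
Losses = P_in − P_out = 104703 − 93250 = 11453 W

11.5 kW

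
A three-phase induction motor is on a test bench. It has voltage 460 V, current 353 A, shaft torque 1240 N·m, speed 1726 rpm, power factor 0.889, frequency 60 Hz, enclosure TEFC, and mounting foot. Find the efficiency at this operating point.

ω = 2π × 1726/60 = 180.7 rad/s; P_out = τω = 1240 × 180.7 = 224068 W
P_in = √3·V_L·I_L·cosφ = 1.732 × 460 × 353 × 0.889 = 250024 W
η = P_out / P_in = 224068 / 250024 = 0.896 = 89.6%

89.6 %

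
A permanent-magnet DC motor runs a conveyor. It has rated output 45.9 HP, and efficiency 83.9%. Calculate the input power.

40.8 kW

P_out = 45.9 × 746 = 34241 W
P_in = P_out/η = 34241/0.839 = 40812 W = 40.8 kW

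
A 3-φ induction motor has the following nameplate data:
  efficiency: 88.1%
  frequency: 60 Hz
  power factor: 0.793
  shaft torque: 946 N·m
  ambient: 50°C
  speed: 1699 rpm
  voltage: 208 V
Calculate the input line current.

ω = 2π×1699/60 = 177.9 rad/s; P_out = τω = 946 × 177.9 = 168293 W
P_in = P_out / η = 168293 / 0.881 = 191025 W
I_L = P_in / (√3·V_L·cosφ) = 191025 / (1.732 × 208 × 0.793) = 669 A

669 A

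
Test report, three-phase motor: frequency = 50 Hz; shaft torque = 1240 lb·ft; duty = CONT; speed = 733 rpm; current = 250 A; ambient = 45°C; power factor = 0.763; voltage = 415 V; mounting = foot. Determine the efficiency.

τ = 1240 lb·ft × 1.356 = 1681 N·m
ω = 2π × 733/60 = 76.76 rad/s; P_out = τω = 1681 × 76.76 = 129034 W
P_in = √3·V_L·I_L·cosφ = 1.732 × 415 × 250 × 0.763 = 137107 W
η = P_out / P_in = 129034 / 137107 = 0.941 = 94.1%

94.1 %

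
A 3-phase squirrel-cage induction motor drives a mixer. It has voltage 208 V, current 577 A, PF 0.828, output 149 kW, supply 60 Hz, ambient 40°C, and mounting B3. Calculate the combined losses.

P_in = √3·V·I·cosφ = 1.732×208×577×0.828 = 172114 W
P_out = 149000 W
Losses = P_in − P_out = 172114 − 149000 = 23114 W

23.1 kW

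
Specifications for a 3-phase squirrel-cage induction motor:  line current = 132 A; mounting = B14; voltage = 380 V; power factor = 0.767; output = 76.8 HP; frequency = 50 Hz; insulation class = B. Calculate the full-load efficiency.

P_out = 76.8 × 746 = 57293 W
P_in = √3·V_L·I_L·cosφ = 1.732 × 380 × 132 × 0.767 = 66635 W
η = P_out / P_in = 57293 / 66635 = 0.860 = 86.0%

86.0 %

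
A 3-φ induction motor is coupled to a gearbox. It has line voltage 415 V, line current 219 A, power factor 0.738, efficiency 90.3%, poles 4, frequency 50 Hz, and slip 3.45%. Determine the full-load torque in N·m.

692 N·m

P_in = √3·V·I·cosφ = 1.732 × 415 × 219 × 0.738 = 116171 W
P_out = η·P_in = 0.903 × 116171 = 104902 W
n_s = 120×50/4 = 1500 rpm; n = 1500×(1−0.0345) = 1448 rpm
ω = 2π×1448/60 = 151.6 rad/s
τ = P_out/ω = 104902/151.6 = 692 N·m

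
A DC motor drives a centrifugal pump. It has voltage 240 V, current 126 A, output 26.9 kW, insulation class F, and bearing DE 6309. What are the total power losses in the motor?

P_in = V·I = 240×126 = 30240 W
P_out = 26900 W
Losses = P_in − P_out = 30240 − 26900 = 3340 W

3340 W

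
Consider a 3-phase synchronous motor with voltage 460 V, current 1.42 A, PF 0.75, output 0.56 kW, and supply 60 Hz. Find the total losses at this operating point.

P_in = √3·V·I·cosφ = 1.732×460×1.42×0.75 = 849 W
P_out = 560 W
Losses = P_in − P_out = 849 − 560 = 289 W

289 W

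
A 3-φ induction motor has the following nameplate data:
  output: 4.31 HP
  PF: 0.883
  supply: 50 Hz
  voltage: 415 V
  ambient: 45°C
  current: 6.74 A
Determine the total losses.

1060 W

P_in = √3·V·I·cosφ = 1.732×415×6.74×0.883 = 4278 W
P_out = 4.31×746 = 3215 W
Losses = P_in − P_out = 4278 − 3215 = 1063 W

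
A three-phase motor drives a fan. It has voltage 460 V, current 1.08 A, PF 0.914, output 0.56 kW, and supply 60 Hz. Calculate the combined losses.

P_in = √3·V·I·cosφ = 1.732×460×1.08×0.914 = 786 W
P_out = 560 W
Losses = P_in − P_out = 786 − 560 = 226 W

226 W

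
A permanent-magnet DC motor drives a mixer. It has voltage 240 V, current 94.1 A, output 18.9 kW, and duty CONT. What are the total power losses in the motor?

P_in = V·I = 240×94.1 = 22584 W
P_out = 18900 W
Losses = P_in − P_out = 22584 − 18900 = 3684 W

3680 W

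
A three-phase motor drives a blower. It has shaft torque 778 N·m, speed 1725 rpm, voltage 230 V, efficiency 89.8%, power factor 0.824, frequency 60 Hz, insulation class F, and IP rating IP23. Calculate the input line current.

477 A

ω = 2π×1725/60 = 180.6 rad/s; P_out = τω = 778 × 180.6 = 140507 W
P_in = P_out / η = 140507 / 0.898 = 156467 W
I_L = P_in / (√3·V_L·cosφ) = 156467 / (1.732 × 230 × 0.824) = 477 A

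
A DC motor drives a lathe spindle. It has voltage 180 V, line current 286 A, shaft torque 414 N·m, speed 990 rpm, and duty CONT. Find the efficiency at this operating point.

ω = 2π × 990/60 = 103.7 rad/s; P_out = τω = 414 × 103.7 = 42932 W
P_in = V·I = 180 × 286 = 51480 W
η = P_out / P_in = 42932 / 51480 = 0.834 = 83.4%

83.4 %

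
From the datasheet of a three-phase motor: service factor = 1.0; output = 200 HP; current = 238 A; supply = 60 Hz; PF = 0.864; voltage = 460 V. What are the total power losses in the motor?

14600 W

P_in = √3·V·I·cosφ = 1.732×460×238×0.864 = 163831 W
P_out = 200×746 = 149200 W
Losses = P_in − P_out = 163831 − 149200 = 14631 W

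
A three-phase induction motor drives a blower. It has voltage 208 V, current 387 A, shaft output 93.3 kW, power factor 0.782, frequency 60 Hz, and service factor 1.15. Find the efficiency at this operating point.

85.6 %

P_out = 93.3 kW = 93300 W
P_in = √3·V_L·I_L·cosφ = 1.732 × 208 × 387 × 0.782 = 109026 W
η = P_out / P_in = 93300 / 109026 = 0.856 = 85.6%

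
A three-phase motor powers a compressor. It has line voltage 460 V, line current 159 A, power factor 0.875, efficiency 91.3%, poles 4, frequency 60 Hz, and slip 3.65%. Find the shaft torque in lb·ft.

411 lb·ft

P_in = √3·V·I·cosφ = 1.732 × 460 × 159 × 0.875 = 110844 W
P_out = η·P_in = 0.913 × 110844 = 101201 W
n_s = 120×60/4 = 1800 rpm; n = 1800×(1−0.0365) = 1734 rpm
ω = 2π×1734/60 = 181.6 rad/s
τ = P_out/ω = 101201/181.6 = 557.3 N·m
In lb·ft: 557.3/1.356 = 411 lb·ft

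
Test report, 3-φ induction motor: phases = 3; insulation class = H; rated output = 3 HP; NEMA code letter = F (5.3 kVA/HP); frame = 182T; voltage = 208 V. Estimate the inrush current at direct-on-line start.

S_LR = 5.3 × 3 = 15.9 kVA
I_LR = S_LR/(√3·V_L) = 15900/(1.732×208) = 44.1 A

44.1 A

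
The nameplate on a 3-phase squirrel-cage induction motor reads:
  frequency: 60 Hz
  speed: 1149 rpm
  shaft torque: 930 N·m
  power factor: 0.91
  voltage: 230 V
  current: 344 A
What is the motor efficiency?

ω = 2π × 1149/60 = 120.3 rad/s; P_out = τω = 930 × 120.3 = 111879 W
P_in = √3·V_L·I_L·cosφ = 1.732 × 230 × 344 × 0.91 = 124703 W
η = P_out / P_in = 111879 / 124703 = 0.897 = 89.7%

89.7 %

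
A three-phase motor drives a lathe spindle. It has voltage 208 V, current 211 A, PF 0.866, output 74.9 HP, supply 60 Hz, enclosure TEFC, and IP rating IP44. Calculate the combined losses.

9.95 kW

P_in = √3·V·I·cosφ = 1.732×208×211×0.866 = 65828 W
P_out = 74.9×746 = 55875 W
Losses = P_in − P_out = 65828 − 55875 = 9953 W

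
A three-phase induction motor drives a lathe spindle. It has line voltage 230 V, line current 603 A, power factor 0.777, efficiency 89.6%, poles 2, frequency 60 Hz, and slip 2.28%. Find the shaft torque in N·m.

P_in = √3·V·I·cosφ = 1.732 × 230 × 603 × 0.777 = 186644 W
P_out = η·P_in = 0.896 × 186644 = 167233 W
n_s = 120×60/2 = 3600 rpm; n = 3600×(1−0.0228) = 3518 rpm
ω = 2π×3518/60 = 368.4 rad/s
τ = P_out/ω = 167233/368.4 = 454 N·m

454 N·m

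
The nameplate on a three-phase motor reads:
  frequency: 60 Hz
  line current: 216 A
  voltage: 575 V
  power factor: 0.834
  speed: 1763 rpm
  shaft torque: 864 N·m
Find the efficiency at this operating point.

ω = 2π × 1763/60 = 184.6 rad/s; P_out = τω = 864 × 184.6 = 159494 W
P_in = √3·V_L·I_L·cosφ = 1.732 × 575 × 216 × 0.834 = 179405 W
η = P_out / P_in = 159494 / 179405 = 0.889 = 88.9%

88.9 %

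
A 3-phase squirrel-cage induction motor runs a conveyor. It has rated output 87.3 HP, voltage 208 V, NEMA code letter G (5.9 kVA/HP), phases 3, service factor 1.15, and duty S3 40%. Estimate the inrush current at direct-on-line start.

1430 A

S_LR = 5.9 × 87.3 = 515.07 kVA
I_LR = S_LR/(√3·V_L) = 515070/(1.732×208) = 1430 A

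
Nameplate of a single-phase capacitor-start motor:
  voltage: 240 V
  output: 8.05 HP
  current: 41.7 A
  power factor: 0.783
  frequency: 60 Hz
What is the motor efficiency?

P_out = 8.05 × 746 = 6005 W
P_in = V·I·cosφ = 240 × 41.7 × 0.783 = 7836 W
η = P_out / P_in = 6005 / 7836 = 0.766 = 76.6%

76.6 %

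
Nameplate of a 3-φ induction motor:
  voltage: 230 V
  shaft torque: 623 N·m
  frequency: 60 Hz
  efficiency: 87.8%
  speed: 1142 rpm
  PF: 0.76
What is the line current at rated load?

280 A

ω = 2π×1142/60 = 119.6 rad/s; P_out = τω = 623 × 119.6 = 74511 W
P_in = P_out / η = 74511 / 0.878 = 84864 W
I_L = P_in / (√3·V_L·cosφ) = 84864 / (1.732 × 230 × 0.76) = 280 A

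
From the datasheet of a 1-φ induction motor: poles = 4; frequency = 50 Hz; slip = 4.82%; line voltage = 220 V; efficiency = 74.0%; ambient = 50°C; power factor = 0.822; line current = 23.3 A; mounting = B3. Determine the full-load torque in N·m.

20.9 N·m

P_in = V·I·cosφ = 220 × 23.3 × 0.822 = 4214 W
P_out = η·P_in = 0.74 × 4214 = 3118 W
n_s = 120×50/4 = 1500 rpm; n = 1500×(1−0.0482) = 1428 rpm
ω = 2π×1428/60 = 149.5 rad/s
τ = P_out/ω = 3118/149.5 = 20.9 N·m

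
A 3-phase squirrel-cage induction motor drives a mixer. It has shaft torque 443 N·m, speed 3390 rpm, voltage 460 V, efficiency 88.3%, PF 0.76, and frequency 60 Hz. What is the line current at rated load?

294 A

ω = 2π×3390/60 = 355 rad/s; P_out = τω = 443 × 355 = 157265 W
P_in = P_out / η = 157265 / 0.883 = 178103 W
I_L = P_in / (√3·V_L·cosφ) = 178103 / (1.732 × 460 × 0.76) = 294 A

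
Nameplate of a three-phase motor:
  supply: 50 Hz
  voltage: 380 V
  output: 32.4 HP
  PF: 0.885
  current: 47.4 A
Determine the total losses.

3440 W

P_in = √3·V·I·cosφ = 1.732×380×47.4×0.885 = 27609 W
P_out = 32.4×746 = 24170 W
Losses = P_in − P_out = 27609 − 24170 = 3439 W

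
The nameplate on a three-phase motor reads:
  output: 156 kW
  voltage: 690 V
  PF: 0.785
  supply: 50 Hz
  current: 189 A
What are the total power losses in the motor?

21300 W

P_in = √3·V·I·cosφ = 1.732×690×189×0.785 = 177308 W
P_out = 156000 W
Losses = P_in − P_out = 177308 − 156000 = 21308 W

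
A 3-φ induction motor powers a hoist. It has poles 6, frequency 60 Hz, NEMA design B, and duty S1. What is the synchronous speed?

1200 rpm

n_s = 120f/p = 120×60/6 = 1200 rpm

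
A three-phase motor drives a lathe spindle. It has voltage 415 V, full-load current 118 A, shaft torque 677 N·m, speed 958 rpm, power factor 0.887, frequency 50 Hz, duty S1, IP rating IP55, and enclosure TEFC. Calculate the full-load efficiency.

90.3 %

ω = 2π × 958/60 = 100.3 rad/s; P_out = τω = 677 × 100.3 = 67903 W
P_in = √3·V_L·I_L·cosφ = 1.732 × 415 × 118 × 0.887 = 75232 W
η = P_out / P_in = 67903 / 75232 = 0.903 = 90.3%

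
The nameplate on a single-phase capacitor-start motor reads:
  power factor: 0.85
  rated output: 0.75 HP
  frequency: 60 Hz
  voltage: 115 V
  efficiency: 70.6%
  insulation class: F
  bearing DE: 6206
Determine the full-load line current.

P_out = 0.75 × 746 = 560 W
P_in = P_out / η = 560 / 0.706 = 793 W
I = P_in / (V·cosφ) = 793 / (115 × 0.85) = 8.11 A

8.11 A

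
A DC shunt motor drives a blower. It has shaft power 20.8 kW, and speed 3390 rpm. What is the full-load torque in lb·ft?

ω = 2π × 3390/60 = 355 rad/s
τ = P/ω = 20800/355 = 58.59 N·m
In lb·ft: 58.59/1.356 = 43.2 lb·ft

43.2 lb·ft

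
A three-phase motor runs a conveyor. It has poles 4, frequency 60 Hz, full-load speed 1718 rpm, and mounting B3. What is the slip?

4.56 %

n_s = 120f/p = 120×60/4 = 1800 rpm
s = (n_s − n)/n_s = (1800 − 1718)/1800 = 0.0456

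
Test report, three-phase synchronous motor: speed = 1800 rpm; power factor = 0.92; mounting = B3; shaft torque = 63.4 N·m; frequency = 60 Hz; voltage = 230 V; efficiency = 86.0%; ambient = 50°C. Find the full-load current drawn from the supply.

37.9 A

ω = 2π×1800/60 = 188.5 rad/s; P_out = τω = 63.4 × 188.5 = 11951 W
P_in = P_out / η = 11951 / 0.860 = 13897 W
I_L = P_in / (√3·V_L·cosφ) = 13897 / (1.732 × 230 × 0.92) = 37.9 A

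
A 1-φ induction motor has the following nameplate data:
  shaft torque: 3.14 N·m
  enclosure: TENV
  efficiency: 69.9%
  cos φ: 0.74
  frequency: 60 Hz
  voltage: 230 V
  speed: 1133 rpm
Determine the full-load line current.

3.13 A

ω = 2π×1133/60 = 118.6 rad/s; P_out = τω = 3.14 × 118.6 = 372 W
P_in = P_out / η = 372 / 0.699 = 532 W
I = P_in / (V·cosφ) = 532 / (230 × 0.74) = 3.13 A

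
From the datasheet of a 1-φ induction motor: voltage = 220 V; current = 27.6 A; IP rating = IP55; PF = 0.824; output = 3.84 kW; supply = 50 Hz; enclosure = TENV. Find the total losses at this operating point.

1160 W

P_in = V·I·cosφ = 220×27.6×0.824 = 5003 W
P_out = 3840 W
Losses = P_in − P_out = 5003 − 3840 = 1163 W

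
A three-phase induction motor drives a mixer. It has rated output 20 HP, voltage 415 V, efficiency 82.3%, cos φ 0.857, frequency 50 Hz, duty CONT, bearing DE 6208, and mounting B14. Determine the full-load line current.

P_out = 20 × 746 = 14920 W
P_in = P_out / η = 14920 / 0.823 = 18129 W
I_L = P_in / (√3·V_L·cosφ) = 18129 / (1.732 × 415 × 0.857) = 29.4 A

29.4 A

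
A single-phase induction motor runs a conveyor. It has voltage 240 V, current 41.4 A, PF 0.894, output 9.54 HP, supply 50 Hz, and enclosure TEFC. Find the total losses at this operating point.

P_in = V·I·cosφ = 240×41.4×0.894 = 8883 W
P_out = 9.54×746 = 7117 W
Losses = P_in − P_out = 8883 − 7117 = 1766 W

1770 W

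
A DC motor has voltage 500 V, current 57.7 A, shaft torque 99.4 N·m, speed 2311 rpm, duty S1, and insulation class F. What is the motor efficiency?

83.4 %

ω = 2π × 2311/60 = 242 rad/s; P_out = τω = 99.4 × 242 = 24055 W
P_in = V·I = 500 × 57.7 = 28850 W
η = P_out / P_in = 24055 / 28850 = 0.834 = 83.4%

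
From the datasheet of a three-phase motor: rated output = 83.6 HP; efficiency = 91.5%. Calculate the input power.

P_out = 83.6 × 746 = 62366 W
P_in = P_out/η = 62366/0.915 = 68160 W = 68.2 kW

68.2 kW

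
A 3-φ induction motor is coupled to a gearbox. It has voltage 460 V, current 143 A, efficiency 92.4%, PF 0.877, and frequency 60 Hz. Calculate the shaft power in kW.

P_in = √3·V·I·cosφ = 1.732 × 460 × 143 × 0.877 = 99917 W
P_out = η·P_in = 0.924 × 99917 = 92323 W

92.3 kW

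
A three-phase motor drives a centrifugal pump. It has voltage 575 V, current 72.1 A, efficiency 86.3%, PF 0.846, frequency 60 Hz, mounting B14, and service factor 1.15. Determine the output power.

52.4 kW

P_in = √3·V·I·cosφ = 1.732 × 575 × 72.1 × 0.846 = 60747 W
P_out = η·P_in = 0.863 × 60747 = 52425 W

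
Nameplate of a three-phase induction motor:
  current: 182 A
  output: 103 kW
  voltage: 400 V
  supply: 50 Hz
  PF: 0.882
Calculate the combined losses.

8.21 kW

P_in = √3·V·I·cosφ = 1.732×400×182×0.882 = 111211 W
P_out = 103000 W
Losses = P_in − P_out = 111211 − 103000 = 8211 W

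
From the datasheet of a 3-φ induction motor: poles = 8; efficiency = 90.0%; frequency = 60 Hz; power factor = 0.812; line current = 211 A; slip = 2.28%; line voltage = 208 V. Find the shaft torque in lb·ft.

445 lb·ft

P_in = √3·V·I·cosφ = 1.732 × 208 × 211 × 0.812 = 61723 W
P_out = η·P_in = 0.9 × 61723 = 55551 W
n_s = 120×60/8 = 900 rpm; n = 900×(1−0.0228) = 879 rpm
ω = 2π×879/60 = 92.05 rad/s
τ = P_out/ω = 55551/92.05 = 603.5 N·m
In lb·ft: 603.5/1.356 = 445 lb·ft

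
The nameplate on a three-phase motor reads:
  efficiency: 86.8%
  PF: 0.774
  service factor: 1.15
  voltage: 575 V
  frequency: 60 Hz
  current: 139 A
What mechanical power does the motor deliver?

P_in = √3·V·I·cosφ = 1.732 × 575 × 139 × 0.774 = 107145 W
P_out = η·P_in = 0.868 × 107145 = 93002 W

93 kW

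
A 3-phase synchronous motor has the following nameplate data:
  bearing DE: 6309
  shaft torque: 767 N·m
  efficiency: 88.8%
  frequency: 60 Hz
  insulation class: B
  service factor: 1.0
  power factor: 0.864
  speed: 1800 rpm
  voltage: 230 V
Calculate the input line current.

473 A

ω = 2π×1800/60 = 188.5 rad/s; P_out = τω = 767 × 188.5 = 144580 W
P_in = P_out / η = 144580 / 0.888 = 162815 W
I_L = P_in / (√3·V_L·cosφ) = 162815 / (1.732 × 230 × 0.864) = 473 A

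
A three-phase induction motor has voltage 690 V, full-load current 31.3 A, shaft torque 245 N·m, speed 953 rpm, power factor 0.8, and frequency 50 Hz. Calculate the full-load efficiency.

ω = 2π × 953/60 = 99.8 rad/s; P_out = τω = 245 × 99.8 = 24451 W
P_in = √3·V_L·I_L·cosφ = 1.732 × 690 × 31.3 × 0.8 = 29925 W
η = P_out / P_in = 24451 / 29925 = 0.817 = 81.7%

81.7 %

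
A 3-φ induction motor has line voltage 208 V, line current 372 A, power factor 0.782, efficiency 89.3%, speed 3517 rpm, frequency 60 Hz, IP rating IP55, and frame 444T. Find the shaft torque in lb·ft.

P_in = √3·V·I·cosφ = 1.732 × 208 × 372 × 0.782 = 104800 W
P_out = η·P_in = 0.893 × 104800 = 93586 W
n = 3517 rpm
ω = 2π×3517/60 = 368.3 rad/s
τ = P_out/ω = 93586/368.3 = 254.1 N·m
In lb·ft: 254.1/1.356 = 187 lb·ft

187 lb·ft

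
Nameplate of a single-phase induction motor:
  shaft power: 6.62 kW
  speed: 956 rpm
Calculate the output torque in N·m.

66.1 N·m

ω = 2π × 956/60 = 100.1 rad/s
τ = P/ω = 6620/100.1 = 66.1 N·m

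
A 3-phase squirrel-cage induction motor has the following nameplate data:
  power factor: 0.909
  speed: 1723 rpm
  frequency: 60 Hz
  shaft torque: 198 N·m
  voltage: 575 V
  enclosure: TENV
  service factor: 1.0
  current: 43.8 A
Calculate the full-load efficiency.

ω = 2π × 1723/60 = 180.4 rad/s; P_out = τω = 198 × 180.4 = 35719 W
P_in = √3·V_L·I_L·cosφ = 1.732 × 575 × 43.8 × 0.909 = 39651 W
η = P_out / P_in = 35719 / 39651 = 0.901 = 90.1%

90.1 %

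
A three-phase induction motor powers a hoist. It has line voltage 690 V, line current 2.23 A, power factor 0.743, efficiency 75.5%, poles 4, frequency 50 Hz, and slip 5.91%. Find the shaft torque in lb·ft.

7.46 lb·ft

P_in = √3·V·I·cosφ = 1.732 × 690 × 2.23 × 0.743 = 1980 W
P_out = η·P_in = 0.755 × 1980 = 1495 W
n_s = 120×50/4 = 1500 rpm; n = 1500×(1−0.0591) = 1411 rpm
ω = 2π×1411/60 = 147.8 rad/s
τ = P_out/ω = 1495/147.8 = 10.12 N·m
In lb·ft: 10.12/1.356 = 7.46 lb·ft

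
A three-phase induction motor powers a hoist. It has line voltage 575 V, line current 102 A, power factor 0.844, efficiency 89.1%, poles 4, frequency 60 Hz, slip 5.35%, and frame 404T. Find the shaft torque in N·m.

P_in = √3·V·I·cosφ = 1.732 × 575 × 102 × 0.844 = 85735 W
P_out = η·P_in = 0.891 × 85735 = 76390 W
n_s = 120×60/4 = 1800 rpm; n = 1800×(1−0.0535) = 1704 rpm
ω = 2π×1704/60 = 178.4 rad/s
τ = P_out/ω = 76390/178.4 = 428 N·m

428 N·m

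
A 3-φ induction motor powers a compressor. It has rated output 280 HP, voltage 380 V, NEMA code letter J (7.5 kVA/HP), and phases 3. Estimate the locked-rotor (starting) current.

3190 A

S_LR = 7.5 × 280 = 2100 kVA
I_LR = S_LR/(√3·V_L) = 2100000/(1.732×380) = 3190 A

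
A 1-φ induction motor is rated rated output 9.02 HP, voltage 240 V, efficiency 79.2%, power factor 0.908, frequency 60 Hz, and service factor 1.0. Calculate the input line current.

P_out = 9.02 × 746 = 6729 W
P_in = P_out / η = 6729 / 0.792 = 8496 W
I = P_in / (V·cosφ) = 8496 / (240 × 0.908) = 39 A

39 A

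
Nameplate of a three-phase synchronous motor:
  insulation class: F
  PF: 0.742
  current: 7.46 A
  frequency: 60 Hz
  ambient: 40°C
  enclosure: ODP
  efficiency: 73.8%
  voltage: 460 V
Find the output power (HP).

4.36 HP

P_in = √3·V·I·cosφ = 1.732 × 460 × 7.46 × 0.742 = 4410 W
P_out = η·P_in = 0.738 × 4410 = 3255 W
= 3255/746 = 4.36 HP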